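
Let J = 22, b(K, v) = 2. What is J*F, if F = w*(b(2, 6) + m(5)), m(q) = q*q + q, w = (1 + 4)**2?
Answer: 17600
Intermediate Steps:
w = 25 (w = 5**2 = 25)
m(q) = q + q**2 (m(q) = q**2 + q = q + q**2)
F = 800 (F = 25*(2 + 5*(1 + 5)) = 25*(2 + 5*6) = 25*(2 + 30) = 25*32 = 800)
J*F = 22*800 = 17600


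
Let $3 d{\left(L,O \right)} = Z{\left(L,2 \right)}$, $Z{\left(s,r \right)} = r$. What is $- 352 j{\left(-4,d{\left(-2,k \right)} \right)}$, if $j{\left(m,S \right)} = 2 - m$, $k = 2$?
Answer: $-2112$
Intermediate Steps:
$d{\left(L,O \right)} = \frac{2}{3}$ ($d{\left(L,O \right)} = \frac{1}{3} \cdot 2 = \frac{2}{3}$)
$- 352 j{\left(-4,d{\left(-2,k \right)} \right)} = - 352 \left(2 - -4\right) = - 352 \left(2 + 4\right) = \left(-352\right) 6 = -2112$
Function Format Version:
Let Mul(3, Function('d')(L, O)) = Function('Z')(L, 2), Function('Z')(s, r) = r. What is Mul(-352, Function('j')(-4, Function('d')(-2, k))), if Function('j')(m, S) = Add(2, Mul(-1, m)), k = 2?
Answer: -2112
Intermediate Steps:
Function('d')(L, O) = Rational(2, 3) (Function('d')(L, O) = Mul(Rational(1, 3), 2) = Rational(2, 3))
Mul(-352, Function('j')(-4, Function('d')(-2, k))) = Mul(-352, Add(2, Mul(-1, -4))) = Mul(-352, Add(2, 4)) = Mul(-352, 6) = -2112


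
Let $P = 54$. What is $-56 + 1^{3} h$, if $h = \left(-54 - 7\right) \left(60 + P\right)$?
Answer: $-7010$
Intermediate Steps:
$h = -6954$ ($h = \left(-54 - 7\right) \left(60 + 54\right) = \left(-61\right) 114 = -6954$)
$-56 + 1^{3} h = -56 + 1^{3} \left(-6954\right) = -56 + 1 \left(-6954\right) = -56 - 6954 = -7010$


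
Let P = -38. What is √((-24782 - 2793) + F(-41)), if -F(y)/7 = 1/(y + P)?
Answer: I*√172095022/79 ≈ 166.06*I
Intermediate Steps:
F(y) = -7/(-38 + y) (F(y) = -7/(y - 38) = -7/(-38 + y))
√((-24782 - 2793) + F(-41)) = √((-24782 - 2793) - 7/(-38 - 41)) = √(-27575 - 7/(-79)) = √(-27575 - 7*(-1/79)) = √(-27575 + 7/79) = √(-2178418/79) = I*√172095022/79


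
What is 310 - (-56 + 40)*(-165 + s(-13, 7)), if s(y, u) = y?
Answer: -2538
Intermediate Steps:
310 - (-56 + 40)*(-165 + s(-13, 7)) = 310 - (-56 + 40)*(-165 - 13) = 310 - (-16)*(-178) = 310 - 1*2848 = 310 - 2848 = -2538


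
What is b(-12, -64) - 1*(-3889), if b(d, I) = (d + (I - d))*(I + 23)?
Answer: 6513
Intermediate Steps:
b(d, I) = I*(23 + I)
b(-12, -64) - 1*(-3889) = -64*(23 - 64) - 1*(-3889) = -64*(-41) + 3889 = 2624 + 3889 = 6513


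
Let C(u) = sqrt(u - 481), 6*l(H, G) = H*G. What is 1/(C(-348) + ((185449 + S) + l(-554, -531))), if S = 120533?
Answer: 355011/126032810950 - I*sqrt(829)/126032810950 ≈ 2.8168e-6 - 2.2845e-10*I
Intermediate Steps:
l(H, G) = G*H/6 (l(H, G) = (H*G)/6 = (G*H)/6 = G*H/6)
C(u) = sqrt(-481 + u)
1/(C(-348) + ((185449 + S) + l(-554, -531))) = 1/(sqrt(-481 - 348) + ((185449 + 120533) + (1/6)*(-531)*(-554))) = 1/(sqrt(-829) + (305982 + 49029)) = 1/(I*sqrt(829) + 355011) = 1/(355011 + I*sqrt(829))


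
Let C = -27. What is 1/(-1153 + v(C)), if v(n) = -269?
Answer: -1/1422 ≈ -0.00070324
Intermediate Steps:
1/(-1153 + v(C)) = 1/(-1153 - 269) = 1/(-1422) = -1/1422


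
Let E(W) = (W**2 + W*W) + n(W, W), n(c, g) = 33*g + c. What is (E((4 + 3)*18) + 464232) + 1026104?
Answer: 1526372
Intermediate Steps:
n(c, g) = c + 33*g
E(W) = 2*W**2 + 34*W (E(W) = (W**2 + W*W) + (W + 33*W) = (W**2 + W**2) + 34*W = 2*W**2 + 34*W)
(E((4 + 3)*18) + 464232) + 1026104 = (2*((4 + 3)*18)*(17 + (4 + 3)*18) + 464232) + 1026104 = (2*(7*18)*(17 + 7*18) + 464232) + 1026104 = (2*126*(17 + 126) + 464232) + 1026104 = (2*126*143 + 464232) + 1026104 = (36036 + 464232) + 1026104 = 500268 + 1026104 = 1526372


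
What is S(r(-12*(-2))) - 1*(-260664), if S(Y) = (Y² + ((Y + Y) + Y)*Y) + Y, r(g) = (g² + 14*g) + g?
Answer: 3765984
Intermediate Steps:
r(g) = g² + 15*g
S(Y) = Y + 4*Y² (S(Y) = (Y² + (2*Y + Y)*Y) + Y = (Y² + (3*Y)*Y) + Y = (Y² + 3*Y²) + Y = 4*Y² + Y = Y + 4*Y²)
S(r(-12*(-2))) - 1*(-260664) = ((-12*(-2))*(15 - 12*(-2)))*(1 + 4*((-12*(-2))*(15 - 12*(-2)))) - 1*(-260664) = (24*(15 + 24))*(1 + 4*(24*(15 + 24))) + 260664 = (24*39)*(1 + 4*(24*39)) + 260664 = 936*(1 + 4*936) + 260664 = 936*(1 + 3744) + 260664 = 936*3745 + 260664 = 3505320 + 260664 = 3765984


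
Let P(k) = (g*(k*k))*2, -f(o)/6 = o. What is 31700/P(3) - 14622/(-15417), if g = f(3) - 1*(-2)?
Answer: -4486183/41112 ≈ -109.12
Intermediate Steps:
f(o) = -6*o
g = -16 (g = -6*3 - 1*(-2) = -18 + 2 = -16)
P(k) = -32*k² (P(k) = -16*k*k*2 = -16*k²*2 = -32*k²)
31700/P(3) - 14622/(-15417) = 31700/((-32*3²)) - 14622/(-15417) = 31700/((-32*9)) - 14622*(-1/15417) = 31700/(-288) + 4874/5139 = 31700*(-1/288) + 4874/5139 = -7925/72 + 4874/5139 = -4486183/41112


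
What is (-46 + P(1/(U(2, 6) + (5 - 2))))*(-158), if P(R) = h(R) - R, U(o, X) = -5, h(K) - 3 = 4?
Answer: 6083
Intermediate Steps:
h(K) = 7 (h(K) = 3 + 4 = 7)
P(R) = 7 - R
(-46 + P(1/(U(2, 6) + (5 - 2))))*(-158) = (-46 + (7 - 1/(-5 + (5 - 2))))*(-158) = (-46 + (7 - 1/(-5 + 3)))*(-158) = (-46 + (7 - 1/(-2)))*(-158) = (-46 + (7 - 1*(-1/2)))*(-158) = (-46 + (7 + 1/2))*(-158) = (-46 + 15/2)*(-158) = -77/2*(-158) = 6083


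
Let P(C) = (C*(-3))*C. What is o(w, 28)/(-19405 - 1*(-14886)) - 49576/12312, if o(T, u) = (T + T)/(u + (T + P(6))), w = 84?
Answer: -28068881/6954741 ≈ -4.0359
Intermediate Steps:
P(C) = -3*C² (P(C) = (-3*C)*C = -3*C²)
o(T, u) = 2*T/(-108 + T + u) (o(T, u) = (T + T)/(u + (T - 3*6²)) = (2*T)/(u + (T - 3*36)) = (2*T)/(u + (T - 108)) = (2*T)/(u + (-108 + T)) = (2*T)/(-108 + T + u) = 2*T/(-108 + T + u))
o(w, 28)/(-19405 - 1*(-14886)) - 49576/12312 = (2*84/(-108 + 84 + 28))/(-19405 - 1*(-14886)) - 49576/12312 = (2*84/4)/(-19405 + 14886) - 49576*1/12312 = (2*84*(¼))/(-4519) - 6197/1539 = 42*(-1/4519) - 6197/1539 = -42/4519 - 6197/1539 = -28068881/6954741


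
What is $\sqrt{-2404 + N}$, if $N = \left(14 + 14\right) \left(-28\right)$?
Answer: $2 i \sqrt{797} \approx 56.462 i$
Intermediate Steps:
$N = -784$ ($N = 28 \left(-28\right) = -784$)
$\sqrt{-2404 + N} = \sqrt{-2404 - 784} = \sqrt{-3188} = 2 i \sqrt{797}$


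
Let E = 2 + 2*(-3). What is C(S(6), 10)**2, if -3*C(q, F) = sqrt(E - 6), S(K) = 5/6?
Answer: -10/9 ≈ -1.1111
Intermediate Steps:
S(K) = 5/6 (S(K) = 5*(1/6) = 5/6)
E = -4 (E = 2 - 6 = -4)
C(q, F) = -I*sqrt(10)/3 (C(q, F) = -sqrt(-4 - 6)/3 = -I*sqrt(10)/3)
C(S(6), 10)**2 = (-I*sqrt(10)/3)**2 = -10/9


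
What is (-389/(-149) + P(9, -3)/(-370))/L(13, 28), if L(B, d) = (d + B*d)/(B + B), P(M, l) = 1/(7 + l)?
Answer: 7482423/43221920 ≈ 0.17312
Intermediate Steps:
L(B, d) = (d + B*d)/(2*B) (L(B, d) = (d + B*d)/((2*B)) = (d + B*d)*(1/(2*B)) = (d + B*d)/(2*B))
(-389/(-149) + P(9, -3)/(-370))/L(13, 28) = (-389/(-149) + 1/((7 - 3)*(-370)))/(((½)*28*(1 + 13)/13)) = (-389*(-1/149) - 1/370/4)/(((½)*28*(1/13)*14)) = (389/149 + (¼)*(-1/370))/(196/13) = (389/149 - 1/1480)*(13/196) = (575571/220520)*(13/196) = 7482423/43221920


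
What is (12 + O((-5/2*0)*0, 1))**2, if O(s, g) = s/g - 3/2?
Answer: 441/4 ≈ 110.25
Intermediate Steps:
O(s, g) = -3/2 + s/g (O(s, g) = s/g - 3*1/2 = s/g - 3/2 = -3/2 + s/g)
(12 + O((-5/2*0)*0, 1))**2 = (12 + (-3/2 + ((-5/2*0)*0)/1))**2 = (12 + (-3/2 + ((-5*1/2*0)*0)*1))**2 = (12 + (-3/2 + (-5/2*0*0)*1))**2 = (12 + (-3/2 + (0*0)*1))**2 = (12 + (-3/2 + 0*1))**2 = (12 + (-3/2 + 0))**2 = (12 - 3/2)**2 = (21/2)**2 = 441/4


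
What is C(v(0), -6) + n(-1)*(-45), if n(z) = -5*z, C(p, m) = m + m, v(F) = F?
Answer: -237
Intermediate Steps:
C(p, m) = 2*m
C(v(0), -6) + n(-1)*(-45) = 2*(-6) - 5*(-1)*(-45) = -12 + 5*(-45) = -12 - 225 = -237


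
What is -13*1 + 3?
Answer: -10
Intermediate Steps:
-13*1 + 3 = -13 + 3 = -10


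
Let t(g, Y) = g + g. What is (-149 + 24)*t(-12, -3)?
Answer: 3000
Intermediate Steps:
t(g, Y) = 2*g
(-149 + 24)*t(-12, -3) = (-149 + 24)*(2*(-12)) = -125*(-24) = 3000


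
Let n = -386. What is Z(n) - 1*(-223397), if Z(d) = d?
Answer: 223011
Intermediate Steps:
Z(n) - 1*(-223397) = -386 - 1*(-223397) = -386 + 223397 = 223011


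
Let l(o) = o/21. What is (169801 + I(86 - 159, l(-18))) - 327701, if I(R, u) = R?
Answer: -157973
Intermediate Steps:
l(o) = o/21 (l(o) = o*(1/21) = o/21)
(169801 + I(86 - 159, l(-18))) - 327701 = (169801 + (86 - 159)) - 327701 = (169801 - 73) - 327701 = 169728 - 327701 = -157973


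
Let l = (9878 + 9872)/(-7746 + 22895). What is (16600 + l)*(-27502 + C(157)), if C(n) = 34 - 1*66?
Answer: -6924612392100/15149 ≈ -4.5710e+8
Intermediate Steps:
l = 19750/15149 ≈ 1.3037
C(n) = -32 (C(n) = 34 - 66 = -32)
(16600 + l)*(-27502 + C(157)) = (16600 + 19750/15149)*(-27502 - 32) = (251493150/15149)*(-27534) = -6924612392100/15149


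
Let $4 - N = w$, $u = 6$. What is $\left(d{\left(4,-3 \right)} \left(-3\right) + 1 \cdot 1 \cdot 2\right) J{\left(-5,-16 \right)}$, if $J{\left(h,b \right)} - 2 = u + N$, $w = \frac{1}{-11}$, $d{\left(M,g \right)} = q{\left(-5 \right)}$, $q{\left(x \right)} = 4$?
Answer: $- \frac{1330}{11} \approx -120.91$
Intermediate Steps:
$d{\left(M,g \right)} = 4$
$w = - \frac{1}{11} \approx -0.090909$
$N = \frac{45}{11}$ ($N = 4 - - \frac{1}{11} = 4 + \frac{1}{11} = \frac{45}{11} \approx 4.0909$)
$J{\left(h,b \right)} = \frac{133}{11}$ ($J{\left(h,b \right)} = 2 + \left(6 + \frac{45}{11}\right) = 2 + \frac{111}{11} = \frac{133}{11}$)
$\left(d{\left(4,-3 \right)} \left(-3\right) + 1 \cdot 1 \cdot 2\right) J{\left(-5,-16 \right)} = \left(4 \left(-3\right) + 1 \cdot 1 \cdot 2\right) \frac{133}{11} = \left(-12 + 1 \cdot 2\right) \frac{133}{11} = \left(-12 + 2\right) \frac{133}{11} = \left(-10\right) \frac{133}{11} = - \frac{1330}{11}$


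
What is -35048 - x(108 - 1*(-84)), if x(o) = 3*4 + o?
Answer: -35252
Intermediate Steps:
x(o) = 12 + o
-35048 - x(108 - 1*(-84)) = -35048 - (12 + (108 - 1*(-84))) = -35048 - (12 + (108 + 84)) = -35048 - (12 + 192) = -35048 - 1*204 = -35048 - 204 = -35252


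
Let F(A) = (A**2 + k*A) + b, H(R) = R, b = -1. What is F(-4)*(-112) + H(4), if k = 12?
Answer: 3700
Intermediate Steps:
F(A) = -1 + A**2 + 12*A (F(A) = (A**2 + 12*A) - 1 = -1 + A**2 + 12*A)
F(-4)*(-112) + H(4) = (-1 + (-4)**2 + 12*(-4))*(-112) + 4 = (-1 + 16 - 48)*(-112) + 4 = -33*(-112) + 4 = 3696 + 4 = 3700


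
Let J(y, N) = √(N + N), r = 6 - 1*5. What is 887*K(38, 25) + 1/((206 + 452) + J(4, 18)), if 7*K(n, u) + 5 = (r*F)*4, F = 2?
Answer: 1766911/4648 ≈ 380.14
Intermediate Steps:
r = 1 (r = 6 - 5 = 1)
K(n, u) = 3/7 (K(n, u) = -5/7 + ((1*2)*4)/7 = -5/7 + (2*4)/7 = -5/7 + (⅐)*8 = -5/7 + 8/7 = 3/7)
J(y, N) = √2*√N (J(y, N) = √(2*N) = √2*√N)
887*K(38, 25) + 1/((206 + 452) + J(4, 18)) = 887*(3/7) + 1/((206 + 452) + √2*√18) = 2661/7 + 1/(658 + √2*(3*√2)) = 2661/7 + 1/(658 + 6) = 2661/7 + 1/664 = 1766911/4648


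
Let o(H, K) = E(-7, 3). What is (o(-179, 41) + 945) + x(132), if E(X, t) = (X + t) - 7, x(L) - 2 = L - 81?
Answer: 987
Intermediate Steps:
x(L) = -79 + L (x(L) = 2 + (L - 81) = 2 + (-81 + L) = -79 + L)
E(X, t) = -7 + X + t
o(H, K) = -11 (o(H, K) = -7 - 7 + 3 = -11)
(o(-179, 41) + 945) + x(132) = (-11 + 945) + (-79 + 132) = 934 + 53 = 987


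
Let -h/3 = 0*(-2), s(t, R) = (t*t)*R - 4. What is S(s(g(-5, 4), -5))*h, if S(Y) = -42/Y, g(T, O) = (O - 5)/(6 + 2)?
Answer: 0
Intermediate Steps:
g(T, O) = -5/8 + O/8 (g(T, O) = (-5 + O)/8 = (-5 + O)*(1/8) = -5/8 + O/8)
s(t, R) = -4 + R*t**2 (s(t, R) = t**2*R - 4 = R*t**2 - 4 = -4 + R*t**2)
h = 0 (h = -0*(-2) = -3*0 = 0)
S(s(g(-5, 4), -5))*h = -42/(-4 - 5*(-5/8 + (1/8)*4)**2)*0 = -42/(-4 - 5*(-5/8 + 1/2)**2)*0 = -42/(-4 - 5*(-1/8)**2)*0 = -42/(-4 - 5*1/64)*0 = -42/(-4 - 5/64)*0 = -42/(-261/64)*0 = -42*(-64/261)*0 = (896/87)*0 = 0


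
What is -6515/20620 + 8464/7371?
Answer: 25301123/30398004 ≈ 0.83233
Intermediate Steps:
-6515/20620 + 8464/7371 = -6515*1/20620 + 8464*(1/7371) = -1303/4124 + 8464/7371 = 25301123/30398004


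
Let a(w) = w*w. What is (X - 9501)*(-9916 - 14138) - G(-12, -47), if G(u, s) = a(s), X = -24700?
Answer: 822668645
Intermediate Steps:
a(w) = w²
G(u, s) = s²
(X - 9501)*(-9916 - 14138) - G(-12, -47) = (-24700 - 9501)*(-9916 - 14138) - 1*(-47)² = -34201*(-24054) - 1*2209 = 822670854 - 2209 = 822668645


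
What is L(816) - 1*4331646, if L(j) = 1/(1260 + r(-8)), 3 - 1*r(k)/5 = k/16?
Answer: -11067355528/2555 ≈ -4.3316e+6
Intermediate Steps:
r(k) = 15 - 5*k/16
L(j) = 2/2555 (L(j) = 1/(1260 + (15 - 5/16*(-8))) = 1/(1260 + (15 + 5/2)) = 1/(1260 + 35/2) = 1/(2555/2) = 2/2555)
L(816) - 1*4331646 = 2/2555 - 1*4331646 = 2/2555 - 4331646 = -11067355528/2555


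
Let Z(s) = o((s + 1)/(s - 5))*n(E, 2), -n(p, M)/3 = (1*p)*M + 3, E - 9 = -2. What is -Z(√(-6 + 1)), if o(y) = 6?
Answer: 306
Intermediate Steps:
E = 7 (E = 9 - 2 = 7)
n(p, M) = -9 - 3*M*p (n(p, M) = -3*((1*p)*M + 3) = -3*(p*M + 3) = -3*(M*p + 3) = -3*(3 + M*p) = -9 - 3*M*p)
Z(s) = -306 (Z(s) = 6*(-9 - 3*2*7) = 6*(-9 - 42) = 6*(-51) = -306)
-Z(√(-6 + 1)) = -1*(-306) = 306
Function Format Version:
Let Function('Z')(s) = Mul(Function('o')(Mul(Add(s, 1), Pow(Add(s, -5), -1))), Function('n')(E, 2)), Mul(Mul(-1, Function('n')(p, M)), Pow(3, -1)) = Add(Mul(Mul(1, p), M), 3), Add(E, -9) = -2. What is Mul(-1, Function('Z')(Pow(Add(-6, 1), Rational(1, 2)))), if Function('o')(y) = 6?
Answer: 306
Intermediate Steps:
E = 7 (E = Add(9, -2) = 7)
Function('n')(p, M) = Add(-9, Mul(-3, M, p)) (Function('n')(p, M) = Mul(-3, Add(Mul(Mul(1, p), M), 3)) = Mul(-3, Add(Mul(p, M), 3)) = Mul(-3, Add(Mul(M, p), 3)) = Mul(-3, Add(3, Mul(M, p))) = Add(-9, Mul(-3, M, p)))
Function('Z')(s) = -306 (Function('Z')(s) = Mul(6, Add(-9, Mul(-3, 2, 7))) = Mul(6, Add(-9, -42)) = Mul(6, -51) = -306)
Mul(-1, Function('Z')(Pow(Add(-6, 1), Rational(1, 2)))) = Mul(-1, -306) = 306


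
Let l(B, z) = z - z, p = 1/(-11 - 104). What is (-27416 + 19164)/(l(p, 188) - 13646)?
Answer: 4126/6823 ≈ 0.60472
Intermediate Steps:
p = -1/115 (p = 1/(-115) = -1/115 ≈ -0.0086956)
l(B, z) = 0
(-27416 + 19164)/(l(p, 188) - 13646) = (-27416 + 19164)/(0 - 13646) = -8252/(-13646) = -8252*(-1/13646) = 4126/6823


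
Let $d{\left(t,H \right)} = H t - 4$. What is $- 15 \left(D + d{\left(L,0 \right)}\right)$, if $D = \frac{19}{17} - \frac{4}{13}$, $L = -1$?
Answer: $\frac{10575}{221} \approx 47.851$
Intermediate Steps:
$d{\left(t,H \right)} = -4 + H t$
$D = \frac{179}{221}$ ($D = 19 \cdot \frac{1}{17} - \frac{4}{13} = \frac{19}{17} - \frac{4}{13} = \frac{179}{221} \approx 0.80995$)
$- 15 \left(D + d{\left(L,0 \right)}\right) = - 15 \left(\frac{179}{221} + \left(-4 + 0 \left(-1\right)\right)\right) = - 15 \left(\frac{179}{221} + \left(-4 + 0\right)\right) = - 15 \left(\frac{179}{221} - 4\right) = \left(-15\right) \left(- \frac{705}{221}\right) = \frac{10575}{221}$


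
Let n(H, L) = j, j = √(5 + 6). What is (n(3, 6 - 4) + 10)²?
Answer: (10 + √11)² ≈ 177.33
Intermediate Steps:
j = √11 ≈ 3.3166
n(H, L) = √11
(n(3, 6 - 4) + 10)² = (√11 + 10)² = (10 + √11)²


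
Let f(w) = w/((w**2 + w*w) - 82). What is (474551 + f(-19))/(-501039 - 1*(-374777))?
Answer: -303712621/80807680 ≈ -3.7585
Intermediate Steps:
f(w) = w/(-82 + 2*w**2) (f(w) = w/((w**2 + w**2) - 82) = w/(2*w**2 - 82) = w/(-82 + 2*w**2))
(474551 + f(-19))/(-501039 - 1*(-374777)) = (474551 + (1/2)*(-19)/(-41 + (-19)**2))/(-501039 - 1*(-374777)) = (474551 + (1/2)*(-19)/(-41 + 361))/(-501039 + 374777) = (474551 + (1/2)*(-19)/320)/(-126262) = (474551 + (1/2)*(-19)*(1/320))*(-1/126262) = (474551 - 19/640)*(-1/126262) = (303712621/640)*(-1/126262) = -303712621/80807680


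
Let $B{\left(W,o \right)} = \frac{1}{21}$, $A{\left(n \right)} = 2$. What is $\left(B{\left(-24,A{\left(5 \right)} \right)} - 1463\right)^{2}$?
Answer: $\frac{943841284}{441} \approx 2.1402 \cdot 10^{6}$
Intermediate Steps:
$B{\left(W,o \right)} = \frac{1}{21}$
$\left(B{\left(-24,A{\left(5 \right)} \right)} - 1463\right)^{2} = \left(\frac{1}{21} - 1463\right)^{2} = \left(- \frac{30722}{21}\right)^{2} = \frac{943841284}{441}$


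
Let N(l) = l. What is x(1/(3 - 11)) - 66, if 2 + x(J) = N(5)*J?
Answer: -549/8 ≈ -68.625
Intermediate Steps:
x(J) = -2 + 5*J
x(1/(3 - 11)) - 66 = (-2 + 5/(3 - 11)) - 66 = (-2 + 5/(-8)) - 66 = (-2 + 5*(-⅛)) - 66 = (-2 - 5/8) - 66 = -21/8 - 66 = -549/8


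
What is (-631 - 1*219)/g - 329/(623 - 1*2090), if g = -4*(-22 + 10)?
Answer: -205193/11736 ≈ -17.484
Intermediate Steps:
g = 48 (g = -4*(-12) = 48)
(-631 - 1*219)/g - 329/(623 - 1*2090) = (-631 - 1*219)/48 - 329/(623 - 1*2090) = (-631 - 219)*(1/48) - 329/(623 - 2090) = -850*1/48 - 329/(-1467) = -425/24 - 329*(-1/1467) = -425/24 + 329/1467 = -205193/11736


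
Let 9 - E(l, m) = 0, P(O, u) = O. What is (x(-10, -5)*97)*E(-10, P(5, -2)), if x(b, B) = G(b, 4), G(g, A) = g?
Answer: -8730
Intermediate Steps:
E(l, m) = 9 (E(l, m) = 9 - 1*0 = 9 + 0 = 9)
x(b, B) = b
(x(-10, -5)*97)*E(-10, P(5, -2)) = -10*97*9 = -970*9 = -8730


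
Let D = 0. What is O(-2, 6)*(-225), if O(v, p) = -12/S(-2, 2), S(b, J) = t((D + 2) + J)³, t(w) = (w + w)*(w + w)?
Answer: 675/65536 ≈ 0.010300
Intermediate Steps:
t(w) = 4*w² (t(w) = (2*w)*(2*w) = 4*w²)
S(b, J) = 64*(2 + J)⁶ (S(b, J) = (4*((0 + 2) + J)²)³ = (4*(2 + J)²)³ = 64*(2 + J)⁶)
O(v, p) = -3/65536 (O(v, p) = -12*1/(64*(2 + 2)⁶) = -12/(64*4⁶) = -12/(64*4096) = -12/262144 = -12*1/262144 = -3/65536)
O(-2, 6)*(-225) = -3/65536*(-225) = 675/65536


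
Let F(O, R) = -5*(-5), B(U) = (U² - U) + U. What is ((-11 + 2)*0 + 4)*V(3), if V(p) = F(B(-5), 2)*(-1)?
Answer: -100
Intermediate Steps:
B(U) = U²
F(O, R) = 25
V(p) = -25 (V(p) = 25*(-1) = -25)
((-11 + 2)*0 + 4)*V(3) = ((-11 + 2)*0 + 4)*(-25) = (-9*0 + 4)*(-25) = (0 + 4)*(-25) = 4*(-25) = -100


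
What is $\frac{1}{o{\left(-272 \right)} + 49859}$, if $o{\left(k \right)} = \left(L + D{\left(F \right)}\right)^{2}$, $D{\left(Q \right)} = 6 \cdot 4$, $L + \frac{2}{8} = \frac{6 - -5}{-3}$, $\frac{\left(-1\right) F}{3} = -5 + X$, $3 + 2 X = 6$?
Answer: $\frac{144}{7237777} \approx 1.9896 \cdot 10^{-5}$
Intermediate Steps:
$X = \frac{3}{2}$ ($X = - \frac{3}{2} + \frac{1}{2} \cdot 6 = - \frac{3}{2} + 3 = \frac{3}{2} \approx 1.5$)
$F = \frac{21}{2}$ ($F = - 3 \left(-5 + \frac{3}{2}\right) = \left(-3\right) \left(- \frac{7}{2}\right) = \frac{21}{2} \approx 10.5$)
$L = - \frac{47}{12}$ ($L = - \frac{1}{4} + \frac{6 - -5}{-3} = - \frac{1}{4} + \left(6 + 5\right) \left(- \frac{1}{3}\right) = - \frac{1}{4} + 11 \left(- \frac{1}{3}\right) = - \frac{1}{4} - \frac{11}{3} = - \frac{47}{12} \approx -3.9167$)
$D{\left(Q \right)} = 24$
$o{\left(k \right)} = \frac{58081}{144}$ ($o{\left(k \right)} = \left(- \frac{47}{12} + 24\right)^{2} = \left(\frac{241}{12}\right)^{2} = \frac{58081}{144}$)
$\frac{1}{o{\left(-272 \right)} + 49859} = \frac{1}{\frac{58081}{144} + 49859} = \frac{1}{\frac{7237777}{144}} = \frac{144}{7237777}$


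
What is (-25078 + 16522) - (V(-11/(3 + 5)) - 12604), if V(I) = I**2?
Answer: 258951/64 ≈ 4046.1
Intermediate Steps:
(-25078 + 16522) - (V(-11/(3 + 5)) - 12604) = (-25078 + 16522) - ((-11/(3 + 5))**2 - 12604) = -8556 - ((-11/8)**2 - 12604) = -8556 - (121/64 - 12604) = -8556 - 1*(-806535/64) = -8556 + 806535/64 = 258951/64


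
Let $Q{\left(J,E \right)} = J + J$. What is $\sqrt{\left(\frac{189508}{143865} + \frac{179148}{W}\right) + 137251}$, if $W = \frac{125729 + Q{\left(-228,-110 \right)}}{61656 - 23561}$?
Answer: $\frac{\sqrt{6919487183223719589152995}}{6007466715} \approx 437.87$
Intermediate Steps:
$Q{\left(J,E \right)} = 2 J$
$W = \frac{125273}{38095}$ ($W = \frac{125729 + 2 \left(-228\right)}{61656 - 23561} = \frac{125729 - 456}{38095} = 125273 \cdot \frac{1}{38095} = \frac{125273}{38095} \approx 3.2884$)
$\sqrt{\left(\frac{189508}{143865} + \frac{179148}{W}\right) + 137251} = \sqrt{\left(\frac{189508}{143865} + \frac{179148}{\frac{125273}{38095}}\right) + 137251} = \sqrt{\left(189508 \cdot \frac{1}{143865} + 179148 \cdot \frac{38095}{125273}\right) + 137251} = \sqrt{\left(\frac{189508}{143865} + \frac{6824643060}{125273}\right) + 137251} = \sqrt{\frac{981851014062584}{18022400145} + 137251} = \sqrt{\frac{3455443456363979}{18022400145}} = \frac{\sqrt{6919487183223719589152995}}{6007466715}$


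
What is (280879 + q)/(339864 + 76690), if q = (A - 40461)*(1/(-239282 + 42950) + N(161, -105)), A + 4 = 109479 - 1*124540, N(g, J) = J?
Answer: 599903153857/40891439964 ≈ 14.671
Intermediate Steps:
A = -15065 (A = -4 + (109479 - 1*124540) = -4 + (109479 - 124540) = -4 - 15061 = -15065)
q = 572330385943/98166 (q = (-15065 - 40461)*(1/(-239282 + 42950) - 105) = -55526*(1/(-196332) - 105) = -55526*(-1/196332 - 105) = -55526*(-20614861/196332) = 572330385943/98166 ≈ 5.8302e+6)
(280879 + q)/(339864 + 76690) = (280879 + 572330385943/98166)/(339864 + 76690) = (599903153857/98166)/416554 = (599903153857/98166)*(1/416554) = 599903153857/40891439964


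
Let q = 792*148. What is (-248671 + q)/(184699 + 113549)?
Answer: -131455/298248 ≈ -0.44076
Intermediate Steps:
q = 117216
(-248671 + q)/(184699 + 113549) = (-248671 + 117216)/(184699 + 113549) = -131455/298248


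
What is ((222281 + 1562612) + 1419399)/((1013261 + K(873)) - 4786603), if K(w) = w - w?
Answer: -1602146/1886671 ≈ -0.84919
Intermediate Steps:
K(w) = 0
((222281 + 1562612) + 1419399)/((1013261 + K(873)) - 4786603) = ((222281 + 1562612) + 1419399)/((1013261 + 0) - 4786603) = (1784893 + 1419399)/(1013261 - 4786603) = 3204292/(-3773342) = 3204292*(-1/3773342) = -1602146/1886671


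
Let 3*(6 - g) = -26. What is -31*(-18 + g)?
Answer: 310/3 ≈ 103.33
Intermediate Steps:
g = 44/3 (g = 6 - ⅓*(-26) = 6 + 26/3 = 44/3 ≈ 14.667)
-31*(-18 + g) = -31*(-18 + 44/3) = -31*(-10/3) = 310/3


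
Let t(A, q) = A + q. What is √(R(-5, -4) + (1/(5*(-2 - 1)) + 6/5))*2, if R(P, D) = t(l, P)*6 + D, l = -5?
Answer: 2*I*√14145/15 ≈ 15.858*I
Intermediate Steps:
R(P, D) = -30 + D + 6*P (R(P, D) = (-5 + P)*6 + D = (-30 + 6*P) + D = -30 + D + 6*P)
√(R(-5, -4) + (1/(5*(-2 - 1)) + 6/5))*2 = √((-30 - 4 + 6*(-5)) + (1/(5*(-2 - 1)) + 6/5))*2 = √((-30 - 4 - 30) + (1/(5*(-3)) + 6*(⅕)))*2 = √(-64 + (1/(-15) + 6/5))*2 = √(-64 + (1*(-1/15) + 6/5))*2 = √(-64 + (-1/15 + 6/5))*2 = √(-64 + 17/15)*2 = √(-943/15)*2 = (I*√14145/15)*2 = 2*I*√14145/15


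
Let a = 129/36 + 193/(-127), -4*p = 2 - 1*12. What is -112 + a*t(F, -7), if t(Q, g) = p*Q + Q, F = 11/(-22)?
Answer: -704767/6096 ≈ -115.61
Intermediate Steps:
F = -½ (F = 11*(-1/22) = -½ ≈ -0.50000)
p = 5/2 (p = -(2 - 1*12)/4 = -(2 - 12)/4 = -¼*(-10) = 5/2 ≈ 2.5000)
a = 3145/1524 (a = 129*(1/36) + 193*(-1/127) = 43/12 - 193/127 = 3145/1524 ≈ 2.0636)
t(Q, g) = 7*Q/2 (t(Q, g) = 5*Q/2 + Q = 7*Q/2)
-112 + a*t(F, -7) = -112 + 3145*((7/2)*(-½))/1524 = -112 + (3145/1524)*(-7/4) = -112 - 22015/6096 = -704767/6096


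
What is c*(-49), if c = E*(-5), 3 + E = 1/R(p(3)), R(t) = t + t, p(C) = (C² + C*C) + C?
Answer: -4375/6 ≈ -729.17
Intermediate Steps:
p(C) = C + 2*C² (p(C) = (C² + C²) + C = 2*C² + C = C + 2*C²)
R(t) = 2*t
E = -125/42 (E = -3 + 1/(2*(3*(1 + 2*3))) = -3 + 1/(2*(3*(1 + 6))) = -3 + 1/(2*(3*7)) = -3 + 1/(2*21) = -3 + 1/42 = -125/42 ≈ -2.9762)
c = 625/42 (c = -125/42*(-5) = 625/42 ≈ 14.881)
c*(-49) = (625/42)*(-49) = -4375/6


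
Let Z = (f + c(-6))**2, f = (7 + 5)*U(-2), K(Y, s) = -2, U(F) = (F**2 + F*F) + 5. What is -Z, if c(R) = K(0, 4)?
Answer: -23716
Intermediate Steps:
U(F) = 5 + 2*F**2 (U(F) = (F**2 + F**2) + 5 = 2*F**2 + 5 = 5 + 2*F**2)
c(R) = -2
f = 156 (f = (7 + 5)*(5 + 2*(-2)**2) = 12*(5 + 2*4) = 12*(5 + 8) = 12*13 = 156)
Z = 23716 (Z = (156 - 2)**2 = 154**2 = 23716)
-Z = -1*23716 = -23716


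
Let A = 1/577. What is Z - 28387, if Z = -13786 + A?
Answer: -24333820/577 ≈ -42173.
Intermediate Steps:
A = 1/577 ≈ 0.0017331
Z = -7954521/577 (Z = -13786 + 1/577 = -7954521/577 ≈ -13786.)
Z - 28387 = -7954521/577 - 28387 = -24333820/577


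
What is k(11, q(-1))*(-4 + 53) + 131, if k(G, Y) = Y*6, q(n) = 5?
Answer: 1601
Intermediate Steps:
k(G, Y) = 6*Y
k(11, q(-1))*(-4 + 53) + 131 = (6*5)*(-4 + 53) + 131 = 30*49 + 131 = 1470 + 131 = 1601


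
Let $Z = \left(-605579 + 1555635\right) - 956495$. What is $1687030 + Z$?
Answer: $1680591$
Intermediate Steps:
$Z = -6439$ ($Z = 950056 - 956495 = -6439$)
$1687030 + Z = 1687030 - 6439 = 1680591$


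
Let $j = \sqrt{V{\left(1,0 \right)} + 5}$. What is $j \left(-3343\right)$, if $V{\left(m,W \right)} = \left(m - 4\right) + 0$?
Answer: $- 3343 \sqrt{2} \approx -4727.7$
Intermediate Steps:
$V{\left(m,W \right)} = -4 + m$ ($V{\left(m,W \right)} = \left(-4 + m\right) + 0 = -4 + m$)
$j = \sqrt{2}$ ($j = \sqrt{\left(-4 + 1\right) + 5} = \sqrt{-3 + 5} = \sqrt{2} \approx 1.4142$)
$j \left(-3343\right) = \sqrt{2} \left(-3343\right) = - 3343 \sqrt{2}$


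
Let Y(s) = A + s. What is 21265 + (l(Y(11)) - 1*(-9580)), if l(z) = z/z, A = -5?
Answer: 30846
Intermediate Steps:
Y(s) = -5 + s
l(z) = 1
21265 + (l(Y(11)) - 1*(-9580)) = 21265 + (1 - 1*(-9580)) = 21265 + (1 + 9580) = 21265 + 9581 = 30846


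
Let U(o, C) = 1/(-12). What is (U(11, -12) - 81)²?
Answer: 946729/144 ≈ 6574.5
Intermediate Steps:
U(o, C) = -1/12
(U(11, -12) - 81)² = (-1/12 - 81)² = (-973/12)² = 946729/144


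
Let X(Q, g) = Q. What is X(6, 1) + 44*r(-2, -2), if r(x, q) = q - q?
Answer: 6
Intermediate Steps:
r(x, q) = 0
X(6, 1) + 44*r(-2, -2) = 6 + 44*0 = 6 + 0 = 6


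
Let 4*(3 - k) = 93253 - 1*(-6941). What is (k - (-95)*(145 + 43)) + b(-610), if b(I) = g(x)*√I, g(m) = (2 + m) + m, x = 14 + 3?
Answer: -14371/2 + 36*I*√610 ≈ -7185.5 + 889.13*I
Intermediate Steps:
k = -50091/2 (k = 3 - (93253 - 1*(-6941))/4 = 3 - (93253 + 6941)/4 = 3 - ¼*100194 = 3 - 50097/2 = -50091/2 ≈ -25046.)
x = 17
g(m) = 2 + 2*m
b(I) = 36*√I (b(I) = (2 + 2*17)*√I = (2 + 34)*√I = 36*√I)
(k - (-95)*(145 + 43)) + b(-610) = (-50091/2 - (-95)*(145 + 43)) + 36*√(-610) = (-50091/2 - (-95)*188) + 36*(I*√610) = (-50091/2 - 1*(-17860)) + 36*I*√610 = (-50091/2 + 17860) + 36*I*√610 = -14371/2 + 36*I*√610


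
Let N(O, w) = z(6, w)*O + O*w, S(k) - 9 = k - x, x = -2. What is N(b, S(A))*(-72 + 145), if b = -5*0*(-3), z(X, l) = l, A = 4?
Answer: 0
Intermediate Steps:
S(k) = 11 + k (S(k) = 9 + (k - 1*(-2)) = 9 + (k + 2) = 9 + (2 + k) = 11 + k)
b = 0 (b = 0*(-3) = 0)
N(O, w) = 2*O*w (N(O, w) = w*O + O*w = O*w + O*w = 2*O*w)
N(b, S(A))*(-72 + 145) = (2*0*(11 + 4))*(-72 + 145) = (2*0*15)*73 = 0*73 = 0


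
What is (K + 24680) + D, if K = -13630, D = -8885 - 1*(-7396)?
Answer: 9561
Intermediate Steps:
D = -1489 (D = -8885 + 7396 = -1489)
(K + 24680) + D = (-13630 + 24680) - 1489 = 11050 - 1489 = 9561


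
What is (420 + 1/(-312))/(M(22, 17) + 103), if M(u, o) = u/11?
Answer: 131039/32760 ≈ 4.0000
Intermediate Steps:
M(u, o) = u/11 (M(u, o) = u*(1/11) = u/11)
(420 + 1/(-312))/(M(22, 17) + 103) = (420 + 1/(-312))/((1/11)*22 + 103) = (420 - 1/312)/(2 + 103) = (131039/312)/105 = (131039/312)*(1/105) = 131039/32760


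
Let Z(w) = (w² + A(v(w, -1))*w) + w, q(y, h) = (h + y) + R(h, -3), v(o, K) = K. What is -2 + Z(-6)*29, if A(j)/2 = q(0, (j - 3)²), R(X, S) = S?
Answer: -3656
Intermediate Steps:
q(y, h) = -3 + h + y (q(y, h) = (h + y) - 3 = -3 + h + y)
A(j) = -6 + 2*(-3 + j)² (A(j) = 2*(-3 + (j - 3)² + 0) = 2*(-3 + (-3 + j)² + 0) = 2*(-3 + (-3 + j)²) = -6 + 2*(-3 + j)²)
Z(w) = w² + 27*w (Z(w) = (w² + (-6 + 2*(-3 - 1)²)*w) + w = (w² + (-6 + 2*(-4)²)*w) + w = (w² + (-6 + 2*16)*w) + w = (w² + (-6 + 32)*w) + w = (w² + 26*w) + w = w² + 27*w)
-2 + Z(-6)*29 = -2 - 6*(27 - 6)*29 = -2 - 6*21*29 = -2 - 126*29 = -2 - 3654 = -3656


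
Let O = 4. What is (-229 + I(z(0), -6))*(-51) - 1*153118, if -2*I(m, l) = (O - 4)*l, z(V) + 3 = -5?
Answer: -141439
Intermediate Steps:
z(V) = -8 (z(V) = -3 - 5 = -8)
I(m, l) = 0 (I(m, l) = -(4 - 4)*l/2 = -0*l = -½*0 = 0)
(-229 + I(z(0), -6))*(-51) - 1*153118 = (-229 + 0)*(-51) - 1*153118 = -229*(-51) - 153118 = 11679 - 153118 = -141439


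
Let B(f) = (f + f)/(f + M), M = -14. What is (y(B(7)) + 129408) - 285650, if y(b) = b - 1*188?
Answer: -156432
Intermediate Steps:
B(f) = 2*f/(-14 + f) (B(f) = (f + f)/(f - 14) = (2*f)/(-14 + f) = 2*f/(-14 + f))
y(b) = -188 + b (y(b) = b - 188 = -188 + b)
(y(B(7)) + 129408) - 285650 = ((-188 + 2*7/(-14 + 7)) + 129408) - 285650 = ((-188 + 2*7/(-7)) + 129408) - 285650 = ((-188 + 2*7*(-1/7)) + 129408) - 285650 = ((-188 - 2) + 129408) - 285650 = (-190 + 129408) - 285650 = 129218 - 285650 = -156432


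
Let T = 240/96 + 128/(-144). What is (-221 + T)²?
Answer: 15594601/324 ≈ 48132.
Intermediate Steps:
T = 29/18 (T = 240*(1/96) + 128*(-1/144) = 5/2 - 8/9 = 29/18 ≈ 1.6111)
(-221 + T)² = (-221 + 29/18)² = (-3949/18)² = 15594601/324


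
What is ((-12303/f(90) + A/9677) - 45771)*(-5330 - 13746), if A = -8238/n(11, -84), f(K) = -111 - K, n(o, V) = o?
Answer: 6218784593318328/7131949 ≈ 8.7196e+8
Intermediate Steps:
A = -8238/11 ≈ -748.91
((-12303/f(90) + A/9677) - 45771)*(-5330 - 13746) = ((-12303/(-111 - 1*90) - 8238/11/9677) - 45771)*(-5330 - 13746) = ((-12303/(-111 - 90) - 8238/11*1/9677) - 45771)*(-19076) = ((-12303/(-201) - 8238/106447) - 45771)*(-19076) = ((-12303*(-1/201) - 8238/106447) - 45771)*(-19076) = ((4101/67 - 8238/106447) - 45771)*(-19076) = (435987201/7131949 - 45771)*(-19076) = -326000450478/7131949*(-19076) = 6218784593318328/7131949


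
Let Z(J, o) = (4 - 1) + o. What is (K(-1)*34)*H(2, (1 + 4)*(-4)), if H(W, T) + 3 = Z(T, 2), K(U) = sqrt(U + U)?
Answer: 68*I*sqrt(2) ≈ 96.167*I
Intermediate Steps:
Z(J, o) = 3 + o
K(U) = sqrt(2)*sqrt(U) (K(U) = sqrt(2*U) = sqrt(2)*sqrt(U))
H(W, T) = 2 (H(W, T) = -3 + (3 + 2) = -3 + 5 = 2)
(K(-1)*34)*H(2, (1 + 4)*(-4)) = ((sqrt(2)*sqrt(-1))*34)*2 = ((sqrt(2)*I)*34)*2 = ((I*sqrt(2))*34)*2 = (34*I*sqrt(2))*2 = 68*I*sqrt(2)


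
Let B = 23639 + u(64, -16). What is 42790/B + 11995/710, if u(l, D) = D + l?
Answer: 62901293/3363554 ≈ 18.701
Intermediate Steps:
B = 23687 (B = 23639 + (-16 + 64) = 23639 + 48 = 23687)
42790/B + 11995/710 = 42790/23687 + 11995/710 = 42790*(1/23687) + 11995*(1/710) = 42790/23687 + 2399/142 = 62901293/3363554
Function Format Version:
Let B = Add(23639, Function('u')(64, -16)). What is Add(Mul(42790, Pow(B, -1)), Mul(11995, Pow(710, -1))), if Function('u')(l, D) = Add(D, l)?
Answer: Rational(62901293, 3363554) ≈ 18.701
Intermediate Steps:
B = 23687 (B = Add(23639, Add(-16, 64)) = Add(23639, 48) = 23687)
Add(Mul(42790, Pow(B, -1)), Mul(11995, Pow(710, -1))) = Add(Mul(42790, Pow(23687, -1)), Mul(11995, Pow(710, -1))) = Add(Mul(42790, Rational(1, 23687)), Mul(11995, Rational(1, 710))) = Add(Rational(42790, 23687), Rational(2399, 142)) = Rational(62901293, 3363554)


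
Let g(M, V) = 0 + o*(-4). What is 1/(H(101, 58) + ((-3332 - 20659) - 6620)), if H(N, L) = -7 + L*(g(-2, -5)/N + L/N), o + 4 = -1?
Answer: -101/3087894 ≈ -3.2708e-5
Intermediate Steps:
o = -5 (o = -4 - 1 = -5)
g(M, V) = 20 (g(M, V) = 0 - 5*(-4) = 0 + 20 = 20)
H(N, L) = -7 + L*(20/N + L/N)
1/(H(101, 58) + ((-3332 - 20659) - 6620)) = 1/((58**2 - 7*101 + 20*58)/101 + ((-3332 - 20659) - 6620)) = 1/((3364 - 707 + 1160)/101 + (-23991 - 6620)) = 1/((1/101)*3817 - 30611) = 1/(3817/101 - 30611) = 1/(-3087894/101) = -101/3087894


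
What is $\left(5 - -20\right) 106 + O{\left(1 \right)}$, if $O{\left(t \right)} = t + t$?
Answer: $2652$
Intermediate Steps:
$O{\left(t \right)} = 2 t$
$\left(5 - -20\right) 106 + O{\left(1 \right)} = \left(5 - -20\right) 106 + 2 \cdot 1 = \left(5 + 20\right) 106 + 2 = 25 \cdot 106 + 2 = 2650 + 2 = 2652$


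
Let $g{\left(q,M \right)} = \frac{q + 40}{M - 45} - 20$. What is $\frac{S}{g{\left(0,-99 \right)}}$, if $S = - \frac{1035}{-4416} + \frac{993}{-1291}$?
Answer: $\frac{397683}{15078880} \approx 0.026374$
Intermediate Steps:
$g{\left(q,M \right)} = -20 + \frac{40 + q}{-45 + M}$ ($g{\left(q,M \right)} = \frac{40 + q}{-45 + M} - 20 = -20 + \frac{40 + q}{-45 + M}$)
$S = - \frac{44187}{82624}$ ($S = \left(-1035\right) \left(- \frac{1}{4416}\right) + 993 \left(- \frac{1}{1291}\right) = \frac{15}{64} - \frac{993}{1291} = - \frac{44187}{82624} \approx -0.5348$)
$\frac{S}{g{\left(0,-99 \right)}} = - \frac{44187}{82624 \frac{940 + 0 - -1980}{-45 - 99}} = - \frac{44187}{82624 \frac{940 + 0 + 1980}{-144}} = - \frac{44187}{82624 \left(\left(- \frac{1}{144}\right) 2920\right)} = - \frac{44187}{82624 \left(- \frac{365}{18}\right)} = \left(- \frac{44187}{82624}\right) \left(- \frac{18}{365}\right) = \frac{397683}{15078880}$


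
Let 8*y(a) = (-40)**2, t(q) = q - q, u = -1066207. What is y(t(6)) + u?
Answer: -1066007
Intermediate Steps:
t(q) = 0
y(a) = 200 (y(a) = (1/8)*(-40)**2 = (1/8)*1600 = 200)
y(t(6)) + u = 200 - 1066207 = -1066007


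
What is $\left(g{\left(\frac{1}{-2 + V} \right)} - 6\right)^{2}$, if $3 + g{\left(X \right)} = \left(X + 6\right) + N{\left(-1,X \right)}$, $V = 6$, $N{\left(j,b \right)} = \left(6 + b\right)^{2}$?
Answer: $\frac{337561}{256} \approx 1318.6$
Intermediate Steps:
$g{\left(X \right)} = 3 + X + \left(6 + X\right)^{2}$ ($g{\left(X \right)} = -3 + \left(\left(X + 6\right) + \left(6 + X\right)^{2}\right) = -3 + \left(\left(6 + X\right) + \left(6 + X\right)^{2}\right) = -3 + \left(6 + X + \left(6 + X\right)^{2}\right) = 3 + X + \left(6 + X\right)^{2}$)
$\left(g{\left(\frac{1}{-2 + V} \right)} - 6\right)^{2} = \left(\left(3 + \frac{1}{-2 + 6} + \left(6 + \frac{1}{-2 + 6}\right)^{2}\right) - 6\right)^{2} = \left(\left(3 + \frac{1}{4} + \left(6 + \frac{1}{4}\right)^{2}\right) - 6\right)^{2} = \left(\left(3 + \frac{1}{4} + \left(\frac{25}{4}\right)^{2}\right) - 6\right)^{2} = \left(\left(3 + \frac{1}{4} + \frac{625}{16}\right) - 6\right)^{2} = \left(\frac{677}{16} - 6\right)^{2} = \left(\frac{581}{16}\right)^{2} = \frac{337561}{256}$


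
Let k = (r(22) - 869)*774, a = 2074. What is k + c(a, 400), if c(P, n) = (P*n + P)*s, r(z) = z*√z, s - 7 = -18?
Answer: -9821020 + 17028*√22 ≈ -9.7412e+6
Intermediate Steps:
s = -11 (s = 7 - 18 = -11)
r(z) = z^(3/2)
c(P, n) = -11*P - 11*P*n (c(P, n) = (P*n + P)*(-11) = (P + P*n)*(-11) = -11*P - 11*P*n)
k = -672606 + 17028*√22 (k = (22^(3/2) - 869)*774 = (22*√22 - 869)*774 = (-869 + 22*√22)*774 = -672606 + 17028*√22 ≈ -5.9274e+5)
k + c(a, 400) = (-672606 + 17028*√22) - 11*2074*(1 + 400) = (-672606 + 17028*√22) - 11*2074*401 = (-672606 + 17028*√22) - 9148414 = -9821020 + 17028*√22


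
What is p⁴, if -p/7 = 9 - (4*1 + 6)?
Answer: 2401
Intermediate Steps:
p = 7 (p = -7*(9 - (4*1 + 6)) = -7*(9 - (4 + 6)) = -7*(9 - 1*10) = -7*(9 - 10) = -7*(-1) = 7)
p⁴ = 7⁴ = 2401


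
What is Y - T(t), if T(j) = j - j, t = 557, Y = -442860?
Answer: -442860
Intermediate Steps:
T(j) = 0
Y - T(t) = -442860 - 1*0 = -442860 + 0 = -442860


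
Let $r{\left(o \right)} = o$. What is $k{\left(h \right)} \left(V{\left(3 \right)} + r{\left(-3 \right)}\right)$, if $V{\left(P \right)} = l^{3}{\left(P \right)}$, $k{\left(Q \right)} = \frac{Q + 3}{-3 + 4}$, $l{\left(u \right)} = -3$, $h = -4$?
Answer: $30$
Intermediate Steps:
$k{\left(Q \right)} = 3 + Q$ ($k{\left(Q \right)} = \frac{3 + Q}{1} = \left(3 + Q\right) 1 = 3 + Q$)
$V{\left(P \right)} = -27$ ($V{\left(P \right)} = \left(-3\right)^{3} = -27$)
$k{\left(h \right)} \left(V{\left(3 \right)} + r{\left(-3 \right)}\right) = \left(3 - 4\right) \left(-27 - 3\right) = \left(-1\right) \left(-30\right) = 30$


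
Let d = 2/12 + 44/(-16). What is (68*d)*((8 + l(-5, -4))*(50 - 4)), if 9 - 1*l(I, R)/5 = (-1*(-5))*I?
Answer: -4315076/3 ≈ -1.4384e+6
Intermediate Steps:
l(I, R) = 45 - 25*I (l(I, R) = 45 - 5*(-1*(-5))*I = 45 - 25*I)
d = -31/12 (d = 2*(1/12) + 44*(-1/16) = ⅙ - 11/4 = -31/12 ≈ -2.5833)
(68*d)*((8 + l(-5, -4))*(50 - 4)) = (68*(-31/12))*((8 + (45 - 25*(-5)))*(50 - 4)) = -527*(8 + (45 + 125))*46/3 = -527*(8 + 170)*46/3 = -93806*46/3 = -527/3*8188 = -4315076/3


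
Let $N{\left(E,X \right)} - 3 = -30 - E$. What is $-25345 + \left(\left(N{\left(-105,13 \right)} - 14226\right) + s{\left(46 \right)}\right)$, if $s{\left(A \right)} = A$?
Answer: $-39447$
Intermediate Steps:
$N{\left(E,X \right)} = -27 - E$ ($N{\left(E,X \right)} = 3 - \left(30 + E\right) = -27 - E$)
$-25345 + \left(\left(N{\left(-105,13 \right)} - 14226\right) + s{\left(46 \right)}\right) = -25345 + \left(\left(\left(-27 - -105\right) - 14226\right) + 46\right) = -25345 + \left(\left(\left(-27 + 105\right) - 14226\right) + 46\right) = -25345 + \left(\left(78 - 14226\right) + 46\right) = -25345 + \left(-14148 + 46\right) = -25345 - 14102 = -39447$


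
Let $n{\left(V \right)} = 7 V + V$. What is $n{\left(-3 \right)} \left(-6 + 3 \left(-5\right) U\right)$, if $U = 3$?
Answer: $1224$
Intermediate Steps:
$n{\left(V \right)} = 8 V$
$n{\left(-3 \right)} \left(-6 + 3 \left(-5\right) U\right) = 8 \left(-3\right) \left(-6 + 3 \left(-5\right) 3\right) = - 24 \left(-6 - 45\right) = \left(-24\right) \left(-51\right) = 1224$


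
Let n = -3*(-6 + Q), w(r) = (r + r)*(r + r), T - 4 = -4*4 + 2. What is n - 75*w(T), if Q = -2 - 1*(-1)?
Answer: -29979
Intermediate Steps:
T = -10 (T = 4 + (-4*4 + 2) = 4 + (-16 + 2) = 4 - 14 = -10)
Q = -1 (Q = -2 + 1 = -1)
w(r) = 4*r² (w(r) = (2*r)*(2*r) = 4*r²)
n = 21 (n = -3*(-6 - 1) = -3*(-7) = 21)
n - 75*w(T) = 21 - 300*(-10)² = 21 - 300*100 = 21 - 75*400 = 21 - 30000 = -29979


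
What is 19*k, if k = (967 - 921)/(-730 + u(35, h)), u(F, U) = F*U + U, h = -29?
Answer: -437/887 ≈ -0.49267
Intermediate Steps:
u(F, U) = U + F*U
k = -23/887 (k = (967 - 921)/(-730 - 29*(1 + 35)) = 46/(-730 - 29*36) = 46/(-730 - 1044) = 46/(-1774) = 46*(-1/1774) = -23/887 ≈ -0.025930)
19*k = 19*(-23/887) = -437/887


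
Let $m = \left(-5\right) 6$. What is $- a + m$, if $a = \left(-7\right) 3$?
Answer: $-9$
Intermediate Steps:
$m = -30$
$a = -21$
$- a + m = \left(-1\right) \left(-21\right) - 30 = 21 - 30 = -9$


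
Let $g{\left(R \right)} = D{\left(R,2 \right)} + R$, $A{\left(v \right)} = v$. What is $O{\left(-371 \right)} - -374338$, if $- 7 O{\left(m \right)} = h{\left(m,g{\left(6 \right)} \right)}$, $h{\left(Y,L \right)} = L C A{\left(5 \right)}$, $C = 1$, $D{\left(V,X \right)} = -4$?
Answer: $\frac{2620356}{7} \approx 3.7434 \cdot 10^{5}$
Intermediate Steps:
$g{\left(R \right)} = -4 + R$
$h{\left(Y,L \right)} = 5 L$ ($h{\left(Y,L \right)} = L 1 \cdot 5 = L 5 = 5 L$)
$O{\left(m \right)} = - \frac{10}{7}$ ($O{\left(m \right)} = - \frac{5 \left(-4 + 6\right)}{7} = - \frac{5 \cdot 2}{7} = \left(- \frac{1}{7}\right) 10 = - \frac{10}{7}$)
$O{\left(-371 \right)} - -374338 = - \frac{10}{7} - -374338 = - \frac{10}{7} + 374338 = \frac{2620356}{7}$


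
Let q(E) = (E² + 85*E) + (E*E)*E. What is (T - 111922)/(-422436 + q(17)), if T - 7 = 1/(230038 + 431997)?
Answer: 74091647024/275266870615 ≈ 0.26916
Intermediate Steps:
T = 4634246/662035 (T = 7 + 1/(230038 + 431997) = 7 + 1/662035 = 4634246/662035 ≈ 7.0000)
q(E) = E² + E³ + 85*E (q(E) = (E² + 85*E) + E²*E = (E² + 85*E) + E³ = E² + E³ + 85*E)
(T - 111922)/(-422436 + q(17)) = (4634246/662035 - 111922)/(-422436 + 17*(85 + 17 + 17²)) = -74091647024/(662035*(-422436 + 17*(85 + 17 + 289))) = -74091647024/(662035*(-422436 + 17*391)) = -74091647024/(662035*(-422436 + 6647)) = -74091647024/662035/(-415789) = -74091647024/662035*(-1/415789) = 74091647024/275266870615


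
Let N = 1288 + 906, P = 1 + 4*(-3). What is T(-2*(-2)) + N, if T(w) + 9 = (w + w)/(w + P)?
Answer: 15287/7 ≈ 2183.9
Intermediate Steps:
P = -11 (P = 1 - 12 = -11)
N = 2194
T(w) = -9 + 2*w/(-11 + w) (T(w) = -9 + (w + w)/(w - 11) = -9 + (2*w)/(-11 + w) = -9 + 2*w/(-11 + w))
T(-2*(-2)) + N = (99 - (-14)*(-2))/(-11 - 2*(-2)) + 2194 = (99 - 7*4)/(-11 + 4) + 2194 = (99 - 28)/(-7) + 2194 = -⅐*71 + 2194 = -71/7 + 2194 = 15287/7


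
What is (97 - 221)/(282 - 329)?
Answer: 124/47 ≈ 2.6383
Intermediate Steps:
(97 - 221)/(282 - 329) = -124/(-47) = -124*(-1/47) = 124/47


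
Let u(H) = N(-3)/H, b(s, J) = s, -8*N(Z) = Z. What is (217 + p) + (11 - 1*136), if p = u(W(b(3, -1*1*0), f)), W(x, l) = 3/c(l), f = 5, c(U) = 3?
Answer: 739/8 ≈ 92.375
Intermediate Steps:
N(Z) = -Z/8
W(x, l) = 1 (W(x, l) = 3/3 = 3*(⅓) = 1)
u(H) = 3/(8*H) (u(H) = (-⅛*(-3))/H = 3/(8*H))
p = 3/8 (p = (3/8)/1 = (3/8)*1 = 3/8 ≈ 0.37500)
(217 + p) + (11 - 1*136) = (217 + 3/8) + (11 - 1*136) = 1739/8 + (11 - 136) = 1739/8 - 125 = 739/8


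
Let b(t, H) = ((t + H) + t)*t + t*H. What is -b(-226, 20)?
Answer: -93112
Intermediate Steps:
b(t, H) = H*t + t*(H + 2*t) (b(t, H) = ((H + t) + t)*t + H*t = (H + 2*t)*t + H*t = t*(H + 2*t) + H*t = H*t + t*(H + 2*t))
-b(-226, 20) = -2*(-226)*(20 - 226) = -2*(-226)*(-206) = -1*93112 = -93112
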